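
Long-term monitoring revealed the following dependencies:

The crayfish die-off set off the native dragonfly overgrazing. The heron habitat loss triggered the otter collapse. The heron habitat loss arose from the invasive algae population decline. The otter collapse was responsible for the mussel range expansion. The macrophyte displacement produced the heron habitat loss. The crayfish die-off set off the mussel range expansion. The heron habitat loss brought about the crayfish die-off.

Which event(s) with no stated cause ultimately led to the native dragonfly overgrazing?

Tracing upstream from the native dragonfly overgrazing: the native dragonfly overgrazing ← the crayfish die-off ← the heron habitat loss ← the macrophyte displacement.
A separate upstream branch: the native dragonfly overgrazing ← the crayfish die-off ← the heron habitat loss ← the invasive algae population decline.
Each of those chain origins has no stated cause.

the invasive algae population decline, the macrophyte displacement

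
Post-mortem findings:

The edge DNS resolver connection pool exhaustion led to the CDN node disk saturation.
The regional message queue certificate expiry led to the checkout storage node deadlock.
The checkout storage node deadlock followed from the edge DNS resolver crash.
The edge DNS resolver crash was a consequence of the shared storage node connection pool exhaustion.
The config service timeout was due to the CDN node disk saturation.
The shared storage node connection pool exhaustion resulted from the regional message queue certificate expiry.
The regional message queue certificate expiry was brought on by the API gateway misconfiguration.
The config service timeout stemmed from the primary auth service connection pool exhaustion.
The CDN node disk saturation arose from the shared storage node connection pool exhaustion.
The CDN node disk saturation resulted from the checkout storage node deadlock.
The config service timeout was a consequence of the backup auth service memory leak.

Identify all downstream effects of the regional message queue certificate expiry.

the CDN node disk saturation, the checkout storage node deadlock, the config service timeout, the edge DNS resolver crash, the shared storage node connection pool exhaustion

Direct effects: the shared storage node connection pool exhaustion, the checkout storage node deadlock.
2 steps out: the edge DNS resolver crash, the CDN node disk saturation.
3 steps out: the config service timeout.
Not reachable from it: the API gateway misconfiguration, the primary auth service connection pool exhaustion, the edge DNS resolver connection pool exhaustion, the backup auth service memory leak.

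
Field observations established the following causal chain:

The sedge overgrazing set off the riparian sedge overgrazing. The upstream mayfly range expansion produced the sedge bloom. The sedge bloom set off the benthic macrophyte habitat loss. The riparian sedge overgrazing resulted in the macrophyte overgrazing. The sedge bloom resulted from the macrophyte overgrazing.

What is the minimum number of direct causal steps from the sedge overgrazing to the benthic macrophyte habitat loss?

4

Shortest chain: the sedge overgrazing → the riparian sedge overgrazing → the macrophyte overgrazing → the sedge bloom → the benthic macrophyte habitat loss.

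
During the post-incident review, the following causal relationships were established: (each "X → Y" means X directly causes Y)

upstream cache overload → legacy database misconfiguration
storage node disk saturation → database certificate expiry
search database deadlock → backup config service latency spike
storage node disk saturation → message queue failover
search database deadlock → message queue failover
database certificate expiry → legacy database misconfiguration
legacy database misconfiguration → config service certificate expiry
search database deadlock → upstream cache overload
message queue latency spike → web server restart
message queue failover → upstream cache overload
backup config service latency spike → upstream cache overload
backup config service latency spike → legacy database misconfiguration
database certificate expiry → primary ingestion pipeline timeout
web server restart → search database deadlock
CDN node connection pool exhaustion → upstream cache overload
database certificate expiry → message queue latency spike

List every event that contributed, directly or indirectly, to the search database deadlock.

Immediate cause of the search database deadlock: the web server restart.
Further upstream: the storage node disk saturation, the database certificate expiry, the message queue latency spike.

the database certificate expiry, the message queue latency spike, the storage node disk saturation, the web server restart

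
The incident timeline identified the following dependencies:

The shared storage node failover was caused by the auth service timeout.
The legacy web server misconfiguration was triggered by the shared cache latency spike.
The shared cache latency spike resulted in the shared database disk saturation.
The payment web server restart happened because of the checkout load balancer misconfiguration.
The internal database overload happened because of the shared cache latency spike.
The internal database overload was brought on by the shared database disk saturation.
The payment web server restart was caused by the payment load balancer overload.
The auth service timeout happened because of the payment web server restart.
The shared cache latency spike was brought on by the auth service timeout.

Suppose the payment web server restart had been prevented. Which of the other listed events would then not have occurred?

Downstream of the payment web server restart: the auth service timeout, the shared cache latency spike, the shared storage node failover, the shared database disk saturation, the legacy web server misconfiguration, the internal database overload.

the auth service timeout, the internal database overload, the legacy web server misconfiguration, the shared cache latency spike, the shared database disk saturation, the shared storage node failover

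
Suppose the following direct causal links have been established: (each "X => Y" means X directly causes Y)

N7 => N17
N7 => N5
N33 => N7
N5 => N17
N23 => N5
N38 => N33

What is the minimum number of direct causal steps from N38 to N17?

3

Shortest chain: N38 → N33 → N7 → N17.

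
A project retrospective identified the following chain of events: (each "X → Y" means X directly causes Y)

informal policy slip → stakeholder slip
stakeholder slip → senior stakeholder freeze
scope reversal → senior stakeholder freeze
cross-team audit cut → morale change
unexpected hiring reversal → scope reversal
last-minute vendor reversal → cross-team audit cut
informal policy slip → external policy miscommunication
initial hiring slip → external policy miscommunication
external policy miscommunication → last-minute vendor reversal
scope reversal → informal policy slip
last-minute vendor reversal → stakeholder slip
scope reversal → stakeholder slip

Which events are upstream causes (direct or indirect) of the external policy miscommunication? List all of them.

Immediate causes of the external policy miscommunication: the informal policy slip, the initial hiring slip.
Further upstream: the unexpected hiring reversal, the scope reversal.

the informal policy slip, the initial hiring slip, the scope reversal, the unexpected hiring reversal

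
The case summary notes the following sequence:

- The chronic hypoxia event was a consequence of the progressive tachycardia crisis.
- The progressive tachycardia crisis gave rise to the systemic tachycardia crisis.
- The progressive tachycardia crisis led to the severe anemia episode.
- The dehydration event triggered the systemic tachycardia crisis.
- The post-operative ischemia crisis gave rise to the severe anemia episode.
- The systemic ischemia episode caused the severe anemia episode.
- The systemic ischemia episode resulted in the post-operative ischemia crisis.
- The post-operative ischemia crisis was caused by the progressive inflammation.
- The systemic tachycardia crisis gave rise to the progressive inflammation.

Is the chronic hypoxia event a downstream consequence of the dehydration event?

The dehydration event leads to the systemic tachycardia crisis, the progressive inflammation, the post-operative ischemia crisis, the severe anemia episode; the chronic hypoxia event is not among them.

No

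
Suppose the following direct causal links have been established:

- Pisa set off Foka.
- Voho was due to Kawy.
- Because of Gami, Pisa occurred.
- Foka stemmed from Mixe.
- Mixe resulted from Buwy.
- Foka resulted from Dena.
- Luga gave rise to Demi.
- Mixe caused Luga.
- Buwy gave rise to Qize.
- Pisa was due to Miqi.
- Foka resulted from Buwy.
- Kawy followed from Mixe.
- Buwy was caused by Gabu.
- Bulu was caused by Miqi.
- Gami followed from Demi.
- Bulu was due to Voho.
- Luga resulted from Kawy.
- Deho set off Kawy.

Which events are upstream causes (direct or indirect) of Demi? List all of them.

Buwy, Deho, Gabu, Kawy, Luga, Mixe

Immediate cause of Demi: Luga.
Further upstream: Gabu, Buwy, Deho, Mixe, Kawy.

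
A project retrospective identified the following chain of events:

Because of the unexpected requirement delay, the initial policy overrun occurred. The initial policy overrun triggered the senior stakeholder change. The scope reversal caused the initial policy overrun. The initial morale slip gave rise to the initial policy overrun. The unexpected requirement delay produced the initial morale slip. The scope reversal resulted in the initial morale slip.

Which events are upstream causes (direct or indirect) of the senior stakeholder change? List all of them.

the initial morale slip, the initial policy overrun, the scope reversal, the unexpected requirement delay

Immediate cause of the senior stakeholder change: the initial policy overrun.
Further upstream: the unexpected requirement delay, the scope reversal, the initial morale slip.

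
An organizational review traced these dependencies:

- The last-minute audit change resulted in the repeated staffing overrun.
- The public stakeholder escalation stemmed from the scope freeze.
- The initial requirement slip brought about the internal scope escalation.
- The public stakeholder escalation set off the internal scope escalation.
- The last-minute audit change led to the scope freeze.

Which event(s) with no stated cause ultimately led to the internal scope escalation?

Tracing upstream from the internal scope escalation: the internal scope escalation ← the public stakeholder escalation ← the scope freeze ← the last-minute audit change.
A separate upstream branch: the internal scope escalation ← the initial requirement slip.
Each of those chain origins has no stated cause.

the initial requirement slip, the last-minute audit change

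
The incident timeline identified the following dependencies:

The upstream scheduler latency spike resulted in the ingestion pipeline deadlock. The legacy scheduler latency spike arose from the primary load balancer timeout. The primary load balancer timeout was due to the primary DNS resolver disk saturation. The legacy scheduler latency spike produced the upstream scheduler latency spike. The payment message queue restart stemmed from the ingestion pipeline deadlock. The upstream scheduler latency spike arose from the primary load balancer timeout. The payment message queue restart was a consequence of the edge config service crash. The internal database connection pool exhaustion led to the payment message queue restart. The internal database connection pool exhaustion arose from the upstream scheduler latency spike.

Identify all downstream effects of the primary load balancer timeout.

Direct effects: the legacy scheduler latency spike, the upstream scheduler latency spike.
2 steps out: the ingestion pipeline deadlock, the internal database connection pool exhaustion.
3 steps out: the payment message queue restart.
Not reachable from it: the primary DNS resolver disk saturation, the edge config service crash.

the ingestion pipeline deadlock, the internal database connection pool exhaustion, the legacy scheduler latency spike, the payment message queue restart, the upstream scheduler latency spike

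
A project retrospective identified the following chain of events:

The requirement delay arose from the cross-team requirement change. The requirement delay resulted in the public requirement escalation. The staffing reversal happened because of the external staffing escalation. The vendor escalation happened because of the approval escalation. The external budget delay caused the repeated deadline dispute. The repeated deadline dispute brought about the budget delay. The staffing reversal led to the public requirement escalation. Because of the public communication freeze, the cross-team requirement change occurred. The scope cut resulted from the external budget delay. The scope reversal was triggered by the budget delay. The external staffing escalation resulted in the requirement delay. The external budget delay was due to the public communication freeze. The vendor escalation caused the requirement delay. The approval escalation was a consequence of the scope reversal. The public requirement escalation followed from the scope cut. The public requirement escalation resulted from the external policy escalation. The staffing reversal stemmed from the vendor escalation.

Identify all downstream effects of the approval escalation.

Direct effects: the vendor escalation.
2 steps out: the staffing reversal, the requirement delay.
3 steps out: the public requirement escalation.
Not reachable from it: the public communication freeze, the external budget delay, the scope cut, the repeated deadline dispute, the external policy escalation, the budget delay, the scope reversal, the external staffing escalation, the cross-team requirement change.

the public requirement escalation, the requirement delay, the staffing reversal, the vendor escalation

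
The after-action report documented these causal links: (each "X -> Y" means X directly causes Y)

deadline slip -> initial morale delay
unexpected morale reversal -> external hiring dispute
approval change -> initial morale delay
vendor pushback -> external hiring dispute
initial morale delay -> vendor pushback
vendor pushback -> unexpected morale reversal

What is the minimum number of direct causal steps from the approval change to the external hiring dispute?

Shortest chain: the approval change → the initial morale delay → the vendor pushback → the external hiring dispute.

3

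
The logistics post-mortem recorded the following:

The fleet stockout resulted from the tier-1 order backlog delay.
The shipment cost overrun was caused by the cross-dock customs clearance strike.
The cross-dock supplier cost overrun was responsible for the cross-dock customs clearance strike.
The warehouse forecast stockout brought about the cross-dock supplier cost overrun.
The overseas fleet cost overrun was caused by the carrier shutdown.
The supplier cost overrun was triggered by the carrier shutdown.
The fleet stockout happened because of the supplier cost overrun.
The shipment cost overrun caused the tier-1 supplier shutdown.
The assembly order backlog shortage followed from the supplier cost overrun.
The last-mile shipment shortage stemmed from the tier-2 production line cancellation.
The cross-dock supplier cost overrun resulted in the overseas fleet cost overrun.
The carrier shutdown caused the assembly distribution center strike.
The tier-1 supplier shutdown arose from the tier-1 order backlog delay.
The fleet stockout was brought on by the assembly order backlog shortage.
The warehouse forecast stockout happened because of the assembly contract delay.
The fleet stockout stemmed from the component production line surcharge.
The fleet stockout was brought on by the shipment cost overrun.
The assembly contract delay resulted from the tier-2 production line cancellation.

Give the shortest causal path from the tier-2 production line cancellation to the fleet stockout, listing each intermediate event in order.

the tier-2 production line cancellation → the assembly contract delay → the warehouse forecast stockout → the cross-dock supplier cost overrun → the cross-dock customs clearance strike → the shipment cost overrun → the fleet stockout

the tier-2 production line cancellation → the assembly contract delay
the assembly contract delay → the warehouse forecast stockout
the warehouse forecast stockout → the cross-dock supplier cost overrun
the cross-dock supplier cost overrun → the cross-dock customs clearance strike
the cross-dock customs clearance strike → the shipment cost overrun
the shipment cost overrun → the fleet stockout
Length: 6 steps.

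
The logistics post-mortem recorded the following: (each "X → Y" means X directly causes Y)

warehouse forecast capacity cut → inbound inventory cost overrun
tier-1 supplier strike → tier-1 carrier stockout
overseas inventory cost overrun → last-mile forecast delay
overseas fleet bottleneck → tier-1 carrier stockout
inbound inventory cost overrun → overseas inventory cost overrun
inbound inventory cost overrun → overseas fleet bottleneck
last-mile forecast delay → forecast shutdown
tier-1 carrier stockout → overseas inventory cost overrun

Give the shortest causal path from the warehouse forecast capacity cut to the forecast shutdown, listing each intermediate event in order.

the warehouse forecast capacity cut → the inbound inventory cost overrun → the overseas inventory cost overrun → the last-mile forecast delay → the forecast shutdown

the warehouse forecast capacity cut → the inbound inventory cost overrun
the inbound inventory cost overrun → the overseas inventory cost overrun
the overseas inventory cost overrun → the last-mile forecast delay
the last-mile forecast delay → the forecast shutdown
Length: 4 steps.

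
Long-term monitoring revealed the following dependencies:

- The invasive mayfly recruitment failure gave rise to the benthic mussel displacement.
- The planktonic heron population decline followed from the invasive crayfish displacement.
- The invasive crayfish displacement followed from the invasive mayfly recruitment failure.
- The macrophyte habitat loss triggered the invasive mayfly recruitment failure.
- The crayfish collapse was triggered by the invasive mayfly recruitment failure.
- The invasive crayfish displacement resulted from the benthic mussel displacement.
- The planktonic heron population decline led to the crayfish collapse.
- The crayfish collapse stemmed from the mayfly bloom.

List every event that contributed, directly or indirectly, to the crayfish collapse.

Immediate causes of the crayfish collapse: the invasive mayfly recruitment failure, the mayfly bloom, the planktonic heron population decline.
Further upstream: the macrophyte habitat loss, the benthic mussel displacement, the invasive crayfish displacement.

the benthic mussel displacement, the invasive crayfish displacement, the invasive mayfly recruitment failure, the macrophyte habitat loss, the mayfly bloom, the planktonic heron population decline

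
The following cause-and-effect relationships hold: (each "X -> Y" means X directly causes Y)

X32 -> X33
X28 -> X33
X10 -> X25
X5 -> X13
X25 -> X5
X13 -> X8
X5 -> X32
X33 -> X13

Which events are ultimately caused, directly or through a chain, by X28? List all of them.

X13, X33, X8

Direct effects: X33.
2 steps out: X13.
3 steps out: X8.
Not reachable from it: X10, X25, X5, X32.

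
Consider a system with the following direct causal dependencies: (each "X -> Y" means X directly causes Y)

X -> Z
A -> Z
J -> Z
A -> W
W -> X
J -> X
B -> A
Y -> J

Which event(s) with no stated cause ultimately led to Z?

B, Y

Tracing upstream from Z: Z ← A ← B.
A separate upstream branch: Z ← J ← Y.
Each of those chain origins has no stated cause.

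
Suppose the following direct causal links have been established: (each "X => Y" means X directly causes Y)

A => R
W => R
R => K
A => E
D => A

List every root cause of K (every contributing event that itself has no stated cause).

Tracing upstream from K: K ← R ← A ← D.
A separate upstream branch: K ← R ← W.
Each of those chain origins has no stated cause.

D, W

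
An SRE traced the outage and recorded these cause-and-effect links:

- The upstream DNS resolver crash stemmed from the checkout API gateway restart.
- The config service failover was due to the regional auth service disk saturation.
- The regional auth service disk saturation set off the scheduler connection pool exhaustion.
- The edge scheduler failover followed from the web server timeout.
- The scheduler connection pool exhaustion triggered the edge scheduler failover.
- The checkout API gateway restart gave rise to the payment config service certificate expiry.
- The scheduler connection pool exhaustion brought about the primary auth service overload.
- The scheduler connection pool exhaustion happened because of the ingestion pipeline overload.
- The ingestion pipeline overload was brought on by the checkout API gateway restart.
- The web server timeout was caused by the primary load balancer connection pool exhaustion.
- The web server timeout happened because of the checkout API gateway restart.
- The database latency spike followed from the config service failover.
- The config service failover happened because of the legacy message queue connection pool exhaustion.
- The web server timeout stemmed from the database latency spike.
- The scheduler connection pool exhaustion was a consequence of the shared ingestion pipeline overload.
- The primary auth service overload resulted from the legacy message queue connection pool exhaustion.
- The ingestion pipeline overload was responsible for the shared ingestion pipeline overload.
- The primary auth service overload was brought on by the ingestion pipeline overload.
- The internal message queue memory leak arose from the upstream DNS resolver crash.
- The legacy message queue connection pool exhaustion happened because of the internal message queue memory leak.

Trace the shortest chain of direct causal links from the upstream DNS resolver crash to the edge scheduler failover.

the upstream DNS resolver crash → the internal message queue memory leak → the legacy message queue connection pool exhaustion → the config service failover → the database latency spike → the web server timeout → the edge scheduler failover

the upstream DNS resolver crash → the internal message queue memory leak
the internal message queue memory leak → the legacy message queue connection pool exhaustion
the legacy message queue connection pool exhaustion → the config service failover
the config service failover → the database latency spike
the database latency spike → the web server timeout
the web server timeout → the edge scheduler failover
Length: 6 steps.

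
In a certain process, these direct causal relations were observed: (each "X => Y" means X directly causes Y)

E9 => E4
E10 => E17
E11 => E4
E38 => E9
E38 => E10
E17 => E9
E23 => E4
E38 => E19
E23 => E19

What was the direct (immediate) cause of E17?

E10

Upstream contributors include E38, but only E10 feeds directly into E17.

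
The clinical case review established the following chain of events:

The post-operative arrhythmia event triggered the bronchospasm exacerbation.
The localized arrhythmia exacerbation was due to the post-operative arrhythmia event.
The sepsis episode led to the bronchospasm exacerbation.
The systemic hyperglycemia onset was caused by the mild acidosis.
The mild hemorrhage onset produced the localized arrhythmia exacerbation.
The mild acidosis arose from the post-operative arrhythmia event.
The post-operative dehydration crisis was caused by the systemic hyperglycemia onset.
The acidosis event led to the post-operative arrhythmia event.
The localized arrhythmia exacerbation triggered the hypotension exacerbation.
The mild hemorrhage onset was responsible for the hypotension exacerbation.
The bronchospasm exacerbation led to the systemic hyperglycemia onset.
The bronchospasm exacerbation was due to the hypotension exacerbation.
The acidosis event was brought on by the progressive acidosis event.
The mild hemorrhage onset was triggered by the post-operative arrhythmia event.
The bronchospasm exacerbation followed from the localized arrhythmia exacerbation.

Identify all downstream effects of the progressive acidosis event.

Direct effects: the acidosis event.
2 steps out: the post-operative arrhythmia event.
3 steps out: the mild acidosis, the mild hemorrhage onset, the localized arrhythmia exacerbation, the bronchospasm exacerbation.
4 steps out: the hypotension exacerbation, the systemic hyperglycemia onset.
5 steps out: the post-operative dehydration crisis.
Not reachable from it: the sepsis episode.

the acidosis event, the bronchospasm exacerbation, the hypotension exacerbation, the localized arrhythmia exacerbation, the mild acidosis, the mild hemorrhage onset, the post-operative arrhythmia event, the post-operative dehydration crisis, the systemic hyperglycemia onset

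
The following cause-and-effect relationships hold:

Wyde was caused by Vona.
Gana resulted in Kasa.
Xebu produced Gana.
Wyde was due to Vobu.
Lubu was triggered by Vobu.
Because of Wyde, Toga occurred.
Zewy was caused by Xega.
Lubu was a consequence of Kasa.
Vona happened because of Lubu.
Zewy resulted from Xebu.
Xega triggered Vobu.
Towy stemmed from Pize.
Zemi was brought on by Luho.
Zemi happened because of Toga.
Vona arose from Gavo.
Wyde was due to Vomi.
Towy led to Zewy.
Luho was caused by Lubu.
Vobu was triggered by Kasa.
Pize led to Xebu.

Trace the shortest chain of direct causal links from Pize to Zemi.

Pize → Xebu
Xebu → Gana
Gana → Kasa
Kasa → Lubu
Lubu → Luho
Luho → Zemi
Length: 6 steps.

Pize → Xebu → Gana → Kasa → Lubu → Luho → Zemi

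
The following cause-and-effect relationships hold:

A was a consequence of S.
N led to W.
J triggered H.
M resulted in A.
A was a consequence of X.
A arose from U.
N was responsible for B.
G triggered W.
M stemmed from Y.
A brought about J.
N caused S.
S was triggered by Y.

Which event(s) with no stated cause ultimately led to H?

Tracing upstream from H: H ← J ← A ← S ← N.
A separate upstream branch: H ← J ← A ← U.
A separate upstream branch: H ← J ← A ← S ← Y.
A separate upstream branch: H ← J ← A ← X.
Each of those chain origins has no stated cause.

N, U, X, Y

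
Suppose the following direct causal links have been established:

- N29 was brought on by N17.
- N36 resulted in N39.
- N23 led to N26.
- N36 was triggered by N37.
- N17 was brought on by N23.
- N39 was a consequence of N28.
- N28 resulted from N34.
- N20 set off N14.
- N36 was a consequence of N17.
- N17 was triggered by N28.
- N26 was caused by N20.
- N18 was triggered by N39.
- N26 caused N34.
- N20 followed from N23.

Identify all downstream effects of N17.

N18, N29, N36, N39

Direct effects: N29, N36.
2 steps out: N39.
3 steps out: N18.
Not reachable from it: N23, N20, N26, N14, N37, N34, N28.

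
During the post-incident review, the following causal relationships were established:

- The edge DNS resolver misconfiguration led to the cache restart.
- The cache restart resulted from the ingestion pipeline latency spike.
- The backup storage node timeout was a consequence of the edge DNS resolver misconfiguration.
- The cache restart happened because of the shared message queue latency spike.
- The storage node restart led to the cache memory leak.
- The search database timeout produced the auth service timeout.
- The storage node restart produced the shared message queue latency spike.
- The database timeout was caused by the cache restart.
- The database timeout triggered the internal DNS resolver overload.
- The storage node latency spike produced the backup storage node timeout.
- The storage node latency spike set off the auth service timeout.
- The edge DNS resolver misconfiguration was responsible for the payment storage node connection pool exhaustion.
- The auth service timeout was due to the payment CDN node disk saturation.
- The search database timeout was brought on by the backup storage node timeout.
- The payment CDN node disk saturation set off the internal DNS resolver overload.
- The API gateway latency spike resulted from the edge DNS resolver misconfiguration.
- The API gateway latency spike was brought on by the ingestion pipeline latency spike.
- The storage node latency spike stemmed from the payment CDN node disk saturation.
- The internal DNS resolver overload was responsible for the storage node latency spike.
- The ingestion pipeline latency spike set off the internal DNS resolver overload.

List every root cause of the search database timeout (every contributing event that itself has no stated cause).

Tracing upstream from the search database timeout: the search database timeout ← the backup storage node timeout ← the storage node latency spike ← the internal DNS resolver overload ← the database timeout ← the cache restart ← the shared message queue latency spike ← the storage node restart.
A separate upstream branch: the search database timeout ← the backup storage node timeout ← the edge DNS resolver misconfiguration.
A separate upstream branch: the search database timeout ← the backup storage node timeout ← the storage node latency spike ← the internal DNS resolver overload ← the ingestion pipeline latency spike.
A separate upstream branch: the search database timeout ← the backup storage node timeout ← the storage node latency spike ← the payment CDN node disk saturation.
Each of those chain origins has no stated cause.

the edge DNS resolver misconfiguration, the ingestion pipeline latency spike, the payment CDN node disk saturation, the storage node restart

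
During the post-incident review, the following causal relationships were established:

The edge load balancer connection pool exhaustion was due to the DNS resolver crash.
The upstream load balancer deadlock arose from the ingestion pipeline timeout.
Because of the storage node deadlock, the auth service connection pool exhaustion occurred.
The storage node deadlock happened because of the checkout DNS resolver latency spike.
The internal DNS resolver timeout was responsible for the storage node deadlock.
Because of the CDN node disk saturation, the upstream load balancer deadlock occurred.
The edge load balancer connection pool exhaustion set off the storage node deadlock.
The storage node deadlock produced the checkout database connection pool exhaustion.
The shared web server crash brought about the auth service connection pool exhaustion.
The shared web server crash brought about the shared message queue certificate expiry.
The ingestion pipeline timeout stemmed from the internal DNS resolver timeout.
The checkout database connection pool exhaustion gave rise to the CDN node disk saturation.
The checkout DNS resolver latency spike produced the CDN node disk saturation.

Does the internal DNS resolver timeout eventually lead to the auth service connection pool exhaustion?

There is a causal chain: the internal DNS resolver timeout → the storage node deadlock → the auth service connection pool exhaustion.

Yes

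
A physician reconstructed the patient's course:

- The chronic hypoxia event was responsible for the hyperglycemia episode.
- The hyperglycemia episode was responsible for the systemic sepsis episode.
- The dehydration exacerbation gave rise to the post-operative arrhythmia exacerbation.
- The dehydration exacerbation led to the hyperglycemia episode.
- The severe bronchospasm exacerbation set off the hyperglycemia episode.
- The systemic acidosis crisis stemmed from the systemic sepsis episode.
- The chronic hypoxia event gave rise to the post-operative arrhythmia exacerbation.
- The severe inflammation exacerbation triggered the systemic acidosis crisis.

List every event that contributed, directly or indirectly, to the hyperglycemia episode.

Immediate causes of the hyperglycemia episode: the chronic hypoxia event, the severe bronchospasm exacerbation, the dehydration exacerbation.

the chronic hypoxia event, the dehydration exacerbation, the severe bronchospasm exacerbation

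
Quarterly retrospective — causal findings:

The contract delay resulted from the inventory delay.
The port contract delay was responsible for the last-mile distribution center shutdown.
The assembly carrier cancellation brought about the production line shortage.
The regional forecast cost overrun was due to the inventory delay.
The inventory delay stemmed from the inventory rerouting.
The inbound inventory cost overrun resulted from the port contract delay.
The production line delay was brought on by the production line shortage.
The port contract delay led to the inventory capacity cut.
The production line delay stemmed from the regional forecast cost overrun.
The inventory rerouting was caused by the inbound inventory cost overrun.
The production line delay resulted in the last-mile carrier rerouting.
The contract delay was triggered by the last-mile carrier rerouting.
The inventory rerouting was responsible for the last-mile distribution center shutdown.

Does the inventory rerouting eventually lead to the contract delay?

Yes

There is a causal chain: the inventory rerouting → the inventory delay → the contract delay.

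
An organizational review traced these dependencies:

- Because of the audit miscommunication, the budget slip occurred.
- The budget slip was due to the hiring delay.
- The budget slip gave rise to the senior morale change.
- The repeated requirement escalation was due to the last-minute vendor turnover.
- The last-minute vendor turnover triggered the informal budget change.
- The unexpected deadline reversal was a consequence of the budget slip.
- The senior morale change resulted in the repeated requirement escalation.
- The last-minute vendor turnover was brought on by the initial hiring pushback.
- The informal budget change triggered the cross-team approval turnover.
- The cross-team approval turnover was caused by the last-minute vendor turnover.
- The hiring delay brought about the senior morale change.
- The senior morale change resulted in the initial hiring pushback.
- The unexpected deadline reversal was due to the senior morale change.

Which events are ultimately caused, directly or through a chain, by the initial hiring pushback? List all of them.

Direct effects: the last-minute vendor turnover.
2 steps out: the repeated requirement escalation, the informal budget change, the cross-team approval turnover.
Not reachable from it: the hiring delay, the budget slip, the senior morale change, the unexpected deadline reversal, the audit miscommunication.

the cross-team approval turnover, the informal budget change, the last-minute vendor turnover, the repeated requirement escalation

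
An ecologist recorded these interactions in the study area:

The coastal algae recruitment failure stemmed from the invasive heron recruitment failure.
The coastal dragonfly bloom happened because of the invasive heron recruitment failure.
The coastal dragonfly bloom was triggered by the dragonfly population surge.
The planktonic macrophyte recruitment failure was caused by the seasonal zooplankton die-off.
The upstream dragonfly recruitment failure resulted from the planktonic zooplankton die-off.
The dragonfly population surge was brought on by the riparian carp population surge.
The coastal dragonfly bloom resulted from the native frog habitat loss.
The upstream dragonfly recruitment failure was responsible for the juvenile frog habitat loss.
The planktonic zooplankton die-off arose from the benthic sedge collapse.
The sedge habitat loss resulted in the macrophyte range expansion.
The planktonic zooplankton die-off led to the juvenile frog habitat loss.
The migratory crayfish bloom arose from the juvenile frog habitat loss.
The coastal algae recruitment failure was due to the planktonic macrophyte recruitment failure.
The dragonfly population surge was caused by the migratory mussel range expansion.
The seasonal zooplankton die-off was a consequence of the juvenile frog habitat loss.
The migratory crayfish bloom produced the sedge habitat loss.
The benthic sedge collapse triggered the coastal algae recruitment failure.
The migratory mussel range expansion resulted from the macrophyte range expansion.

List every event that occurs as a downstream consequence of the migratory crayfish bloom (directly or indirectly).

Direct effects: the sedge habitat loss.
2 steps out: the macrophyte range expansion.
3 steps out: the migratory mussel range expansion.
4 steps out: the dragonfly population surge.
5 steps out: the coastal dragonfly bloom.
Not reachable from it: the benthic sedge collapse, the planktonic zooplankton die-off, the upstream dragonfly recruitment failure, the juvenile frog habitat loss, the seasonal zooplankton die-off, the invasive heron recruitment failure, the riparian carp population surge, the planktonic macrophyte recruitment failure, the coastal algae recruitment failure, the native frog habitat loss.

the coastal dragonfly bloom, the dragonfly population surge, the macrophyte range expansion, the migratory mussel range expansion, the sedge habitat loss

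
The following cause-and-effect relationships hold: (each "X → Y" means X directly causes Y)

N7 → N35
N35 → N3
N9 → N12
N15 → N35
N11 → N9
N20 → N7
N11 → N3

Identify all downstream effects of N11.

N12, N3, N9

Direct effects: N9, N3.
2 steps out: N12.
Not reachable from it: N15, N20, N7, N35.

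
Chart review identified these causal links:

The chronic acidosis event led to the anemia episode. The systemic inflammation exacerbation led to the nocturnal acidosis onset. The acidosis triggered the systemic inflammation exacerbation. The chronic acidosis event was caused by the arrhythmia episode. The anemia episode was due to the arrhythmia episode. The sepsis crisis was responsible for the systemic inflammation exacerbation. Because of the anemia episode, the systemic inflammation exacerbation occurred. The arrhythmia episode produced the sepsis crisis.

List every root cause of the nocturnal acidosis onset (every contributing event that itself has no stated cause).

the acidosis, the arrhythmia episode

Tracing upstream from the nocturnal acidosis onset: the nocturnal acidosis onset ← the systemic inflammation exacerbation ← the sepsis crisis ← the arrhythmia episode.
A separate upstream branch: the nocturnal acidosis onset ← the systemic inflammation exacerbation ← the acidosis.
Each of those chain origins has no stated cause.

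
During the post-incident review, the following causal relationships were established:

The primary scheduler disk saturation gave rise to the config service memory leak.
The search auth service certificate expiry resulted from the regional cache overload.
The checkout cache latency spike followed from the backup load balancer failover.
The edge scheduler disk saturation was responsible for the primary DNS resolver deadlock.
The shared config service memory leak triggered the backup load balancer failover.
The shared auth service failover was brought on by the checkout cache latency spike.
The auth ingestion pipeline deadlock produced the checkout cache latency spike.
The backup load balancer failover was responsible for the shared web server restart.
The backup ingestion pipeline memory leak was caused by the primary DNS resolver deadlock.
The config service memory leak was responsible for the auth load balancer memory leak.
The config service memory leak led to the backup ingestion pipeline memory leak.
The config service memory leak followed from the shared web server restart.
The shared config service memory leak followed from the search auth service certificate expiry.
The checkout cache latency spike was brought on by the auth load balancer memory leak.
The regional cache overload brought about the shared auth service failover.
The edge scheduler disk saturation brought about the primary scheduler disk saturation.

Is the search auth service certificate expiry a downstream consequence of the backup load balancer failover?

The backup load balancer failover leads to the shared web server restart, the config service memory leak, the auth load balancer memory leak, the checkout cache latency spike, the shared auth service failover, the backup ingestion pipeline memory leak; the search auth service certificate expiry is not among them.

No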